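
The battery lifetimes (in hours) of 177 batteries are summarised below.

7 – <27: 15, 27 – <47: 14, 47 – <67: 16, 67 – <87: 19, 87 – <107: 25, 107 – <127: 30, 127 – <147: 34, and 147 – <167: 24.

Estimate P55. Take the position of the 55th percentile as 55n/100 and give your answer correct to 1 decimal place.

Cumulative frequencies: 15, 29, 45, 64, 89, 119, 153, 177
n = 177; position = 55n/100 = 97.35.
This falls in the class 107 – <127: L = 107, F = 89, f = 30, h = 20.
55th percentile ≈ 107 + ((97.35 − 89) / 30) × 20 = 112.5667

112.6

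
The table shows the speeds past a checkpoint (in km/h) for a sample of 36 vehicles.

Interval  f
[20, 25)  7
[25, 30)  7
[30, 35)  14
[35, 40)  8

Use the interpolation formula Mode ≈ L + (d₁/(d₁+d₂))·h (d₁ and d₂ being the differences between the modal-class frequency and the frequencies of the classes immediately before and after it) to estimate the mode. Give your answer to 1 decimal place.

Modal class: [30, 35) (highest frequency 14).
d₁ = 14 − 7 = 7, d₂ = 14 − 8 = 6
Mode ≈ 30 + (7/(7+6)) × 5 = 30 + 2.6923 = 32.6923

32.7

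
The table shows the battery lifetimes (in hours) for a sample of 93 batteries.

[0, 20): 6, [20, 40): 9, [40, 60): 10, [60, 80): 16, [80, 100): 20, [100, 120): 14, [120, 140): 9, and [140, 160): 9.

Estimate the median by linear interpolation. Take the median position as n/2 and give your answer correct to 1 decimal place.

85.5

Cumulative frequencies: 6, 15, 25, 41, 61, 75, 84, 93
n = 93; position = n/2 = 46.5.
This falls in the class [80, 100): L = 80, F = 41, f = 20, h = 20.
Median ≈ 80 + ((46.5 − 41) / 20) × 20 = 85.5000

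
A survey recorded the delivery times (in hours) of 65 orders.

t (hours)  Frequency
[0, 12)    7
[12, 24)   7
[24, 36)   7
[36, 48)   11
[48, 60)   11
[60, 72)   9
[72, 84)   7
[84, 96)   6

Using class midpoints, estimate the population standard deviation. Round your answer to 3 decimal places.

Midpoints: 6, 18, 30, 42, 54, 66, 78, 90
n = 65, Σfm = 3114, mean = 47.9077
Σfm² = 190692
Σf(m − x̄)² = Σfm² − (Σfm)²/n = 190692 − 3114²/65 = 41507.4462
Population variance = 41507.4462 / 65 = 638.5761
Standard deviation = √638.5761 = 25.2701

25.270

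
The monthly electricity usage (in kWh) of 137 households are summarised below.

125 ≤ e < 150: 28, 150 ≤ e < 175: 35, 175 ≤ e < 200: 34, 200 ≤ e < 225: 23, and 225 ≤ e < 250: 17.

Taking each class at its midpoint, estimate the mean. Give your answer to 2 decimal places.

Midpoints: 137.5, 162.5, 187.5, 212.5, 237.5
Σfm = 28×137.5 + 35×162.5 + 34×187.5 + 23×212.5 + 17×237.5 = 24837.5
n = Σf = 137
Mean = 24837.5 / 137 = 181.2956

181.30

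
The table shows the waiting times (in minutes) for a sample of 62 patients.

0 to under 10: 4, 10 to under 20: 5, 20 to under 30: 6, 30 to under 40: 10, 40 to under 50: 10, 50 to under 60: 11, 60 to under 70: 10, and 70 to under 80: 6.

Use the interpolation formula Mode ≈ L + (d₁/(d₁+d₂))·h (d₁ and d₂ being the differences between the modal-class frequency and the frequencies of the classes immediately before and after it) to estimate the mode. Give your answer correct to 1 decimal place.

Modal class: 50 to under 60 (highest frequency 11).
d₁ = 11 − 10 = 1, d₂ = 11 − 10 = 1
Mode ≈ 50 + (1/(1+1)) × 10 = 50 + 5.0000 = 55.0000

55.0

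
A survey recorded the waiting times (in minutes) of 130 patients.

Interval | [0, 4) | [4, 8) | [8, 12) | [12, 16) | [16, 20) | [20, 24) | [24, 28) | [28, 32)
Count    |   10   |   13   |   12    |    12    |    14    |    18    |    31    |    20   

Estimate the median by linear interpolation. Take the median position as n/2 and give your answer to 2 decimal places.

20.89

Cumulative frequencies: 10, 23, 35, 47, 61, 79, 110, 130
n = 130; position = n/2 = 65.
This falls in the class [20, 24): L = 20, F = 61, f = 18, h = 4.
Median ≈ 20 + ((65 − 61) / 18) × 4 = 20.8889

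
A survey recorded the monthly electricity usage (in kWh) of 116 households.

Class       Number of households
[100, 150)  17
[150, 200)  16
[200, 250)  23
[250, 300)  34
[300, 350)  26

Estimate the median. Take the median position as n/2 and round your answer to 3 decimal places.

252.941

Cumulative frequencies: 17, 33, 56, 90, 116
n = 116; position = n/2 = 58.
This falls in the class [250, 300): L = 250, F = 56, f = 34, h = 50.
Median ≈ 250 + ((58 − 56) / 34) × 50 = 252.9412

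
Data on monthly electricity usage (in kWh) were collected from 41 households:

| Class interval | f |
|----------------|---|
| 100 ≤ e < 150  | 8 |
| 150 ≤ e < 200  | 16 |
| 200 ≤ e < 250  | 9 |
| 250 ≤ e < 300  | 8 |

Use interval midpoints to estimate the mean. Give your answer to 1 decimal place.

Midpoints: 125, 175, 225, 275
Σfm = 8×125 + 16×175 + 9×225 + 8×275 = 8025
n = Σf = 41
Mean = 8025 / 41 = 195.7317

195.7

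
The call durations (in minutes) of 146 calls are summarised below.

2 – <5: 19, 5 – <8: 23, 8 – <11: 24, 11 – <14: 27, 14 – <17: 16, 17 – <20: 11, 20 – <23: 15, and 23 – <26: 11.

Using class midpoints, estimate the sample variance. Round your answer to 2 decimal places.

40.84

Midpoints: 3.5, 6.5, 9.5, 12.5, 15.5, 18.5, 21.5, 24.5
n = 146, Σfm = 1825, mean = 12.5000
Σfm² = 28734.5
Σf(m − x̄)² = Σfm² − (Σfm)²/n = 28734.5 − 1825²/146 = 5922.0000
Sample variance = 5922.0000 / 145 = 40.8414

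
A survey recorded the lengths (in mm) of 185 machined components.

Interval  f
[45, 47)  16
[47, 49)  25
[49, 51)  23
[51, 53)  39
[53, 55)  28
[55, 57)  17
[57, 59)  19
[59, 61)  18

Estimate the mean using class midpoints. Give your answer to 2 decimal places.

52.76

Midpoints: 46, 48, 50, 52, 54, 56, 58, 60
Σfm = 16×46 + 25×48 + 23×50 + 39×52 + 28×54 + 17×56 + 19×58 + 18×60 = 9760
n = Σf = 185
Mean = 9760 / 185 = 52.7568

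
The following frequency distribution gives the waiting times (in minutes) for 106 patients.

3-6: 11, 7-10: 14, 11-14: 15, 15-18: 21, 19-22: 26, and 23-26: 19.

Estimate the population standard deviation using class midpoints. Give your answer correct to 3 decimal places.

6.392

Midpoints: 4.5, 8.5, 12.5, 16.5, 20.5, 24.5
n = 106, Σfm = 1701, mean = 16.0472
Σfm² = 31626.5
Σf(m − x̄)² = Σfm² − (Σfm)²/n = 31626.5 − 1701²/106 = 4330.2642
Population variance = 4330.2642 / 106 = 40.8515
Standard deviation = √40.8515 = 6.3915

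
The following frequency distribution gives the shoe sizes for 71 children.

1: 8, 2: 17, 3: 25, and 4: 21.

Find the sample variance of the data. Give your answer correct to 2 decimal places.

Values: 1, 2, 3, 4
n = 71, Σfx = 201, mean = 2.8310
Σfx² = 637
Σf(x − x̄)² = Σfx² − (Σfx)²/n = 637 − 201²/71 = 67.9718
Sample variance = 67.9718 / 70 = 0.9710

0.97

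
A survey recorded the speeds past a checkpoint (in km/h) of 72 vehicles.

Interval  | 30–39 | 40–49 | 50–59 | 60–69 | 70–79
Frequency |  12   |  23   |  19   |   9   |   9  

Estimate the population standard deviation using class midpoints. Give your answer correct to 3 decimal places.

Midpoints: 34.5, 44.5, 54.5, 64.5, 74.5
n = 72, Σfm = 3724, mean = 51.7222
Σfm² = 203658
Σf(m − x̄)² = Σfm² − (Σfm)²/n = 203658 − 3724²/72 = 11044.4444
Population variance = 11044.4444 / 72 = 153.3951
Standard deviation = √153.3951 = 12.3853

12.385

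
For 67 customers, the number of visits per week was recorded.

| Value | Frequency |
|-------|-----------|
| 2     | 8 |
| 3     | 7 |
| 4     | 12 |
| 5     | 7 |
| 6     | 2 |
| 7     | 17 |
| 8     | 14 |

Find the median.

Cumulative frequencies: 8, 15, 27, 34, 36, 53, 67
n = 67, so the median is the value in position (n+1)/2 = 34.
Position 34 falls at value 5.

5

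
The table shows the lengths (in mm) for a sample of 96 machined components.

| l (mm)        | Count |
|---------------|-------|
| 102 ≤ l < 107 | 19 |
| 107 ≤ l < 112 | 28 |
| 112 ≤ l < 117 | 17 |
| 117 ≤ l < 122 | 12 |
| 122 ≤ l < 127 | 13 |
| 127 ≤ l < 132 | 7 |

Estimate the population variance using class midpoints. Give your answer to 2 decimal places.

Midpoints: 104.5, 109.5, 114.5, 119.5, 124.5, 129.5
n = 96, Σfm = 10957, mean = 114.1354
Σfm² = 1256344
Σf(m − x̄)² = Σfm² − (Σfm)²/n = 1256344 − 10957²/96 = 5762.2396
Population variance = 5762.2396 / 96 = 60.0233

60.02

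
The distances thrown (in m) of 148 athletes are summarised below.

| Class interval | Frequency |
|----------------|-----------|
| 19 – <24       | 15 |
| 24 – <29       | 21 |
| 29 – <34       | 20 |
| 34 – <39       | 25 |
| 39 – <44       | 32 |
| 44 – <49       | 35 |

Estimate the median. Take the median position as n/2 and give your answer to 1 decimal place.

Cumulative frequencies: 15, 36, 56, 81, 113, 148
n = 148; position = n/2 = 74.
This falls in the class 34 – <39: L = 34, F = 56, f = 25, h = 5.
Median ≈ 34 + ((74 − 56) / 25) × 5 = 37.6000

37.6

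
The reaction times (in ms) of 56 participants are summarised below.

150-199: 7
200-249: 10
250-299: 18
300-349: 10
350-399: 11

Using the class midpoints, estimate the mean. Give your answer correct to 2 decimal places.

Midpoints: 174.5, 224.5, 274.5, 324.5, 374.5
Σfm = 7×174.5 + 10×224.5 + 18×274.5 + 10×324.5 + 11×374.5 = 15772
n = Σf = 56
Mean = 15772 / 56 = 281.6429

281.64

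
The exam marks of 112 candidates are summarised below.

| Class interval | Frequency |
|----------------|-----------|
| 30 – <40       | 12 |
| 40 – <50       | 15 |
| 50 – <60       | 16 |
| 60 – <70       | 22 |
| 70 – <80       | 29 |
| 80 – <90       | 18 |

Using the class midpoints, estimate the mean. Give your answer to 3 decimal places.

63.482

Midpoints: 35, 45, 55, 65, 75, 85
Σfm = 12×35 + 15×45 + 16×55 + 22×65 + 29×75 + 18×85 = 7110
n = Σf = 112
Mean = 7110 / 112 = 63.4821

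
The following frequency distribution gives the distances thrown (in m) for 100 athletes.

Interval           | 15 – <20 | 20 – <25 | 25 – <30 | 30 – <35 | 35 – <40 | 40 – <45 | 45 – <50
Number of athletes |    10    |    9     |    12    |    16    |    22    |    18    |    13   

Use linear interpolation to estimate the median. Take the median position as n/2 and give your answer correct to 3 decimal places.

35.682

Cumulative frequencies: 10, 19, 31, 47, 69, 87, 100
n = 100; position = n/2 = 50.
This falls in the class 35 – <40: L = 35, F = 47, f = 22, h = 5.
Median ≈ 35 + ((50 − 47) / 22) × 5 = 35.6818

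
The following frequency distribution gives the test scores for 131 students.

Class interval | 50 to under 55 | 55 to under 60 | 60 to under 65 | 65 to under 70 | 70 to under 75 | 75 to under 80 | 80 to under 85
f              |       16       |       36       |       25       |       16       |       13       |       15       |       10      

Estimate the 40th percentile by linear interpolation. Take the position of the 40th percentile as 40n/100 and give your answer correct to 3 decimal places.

60.080

Cumulative frequencies: 16, 52, 77, 93, 106, 121, 131
n = 131; position = 40n/100 = 52.4.
This falls in the class 60 to under 65: L = 60, F = 52, f = 25, h = 5.
40th percentile ≈ 60 + ((52.4 − 52) / 25) × 5 = 60.0800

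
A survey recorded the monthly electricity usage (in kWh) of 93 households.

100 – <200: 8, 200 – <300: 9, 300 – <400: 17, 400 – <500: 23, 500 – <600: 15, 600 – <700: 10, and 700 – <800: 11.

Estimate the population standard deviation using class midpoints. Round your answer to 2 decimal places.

172.93

Midpoints: 150, 250, 350, 450, 550, 650, 750
n = 93, Σfm = 42750, mean = 459.6774
Σfm² = 22432500
Σf(m − x̄)² = Σfm² − (Σfm)²/n = 22432500 − 42750²/93 = 2781290.3226
Population variance = 2781290.3226 / 93 = 29906.3476
Standard deviation = √29906.3476 = 172.9345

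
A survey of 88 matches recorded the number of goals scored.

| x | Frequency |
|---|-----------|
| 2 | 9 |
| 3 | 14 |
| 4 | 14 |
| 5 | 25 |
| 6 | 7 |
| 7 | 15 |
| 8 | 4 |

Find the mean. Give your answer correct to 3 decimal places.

Values: 2, 3, 4, 5, 6, 7, 8
Σfx = 9×2 + 14×3 + 14×4 + 25×5 + 7×6 + 15×7 + 4×8 = 420
n = Σf = 88
Mean = 420 / 88 = 4.7727

4.773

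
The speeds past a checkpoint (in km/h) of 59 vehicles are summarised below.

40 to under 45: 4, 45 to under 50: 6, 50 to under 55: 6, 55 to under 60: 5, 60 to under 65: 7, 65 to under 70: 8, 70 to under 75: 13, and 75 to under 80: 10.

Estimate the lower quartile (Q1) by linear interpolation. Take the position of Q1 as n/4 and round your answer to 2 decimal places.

Cumulative frequencies: 4, 10, 16, 21, 28, 36, 49, 59
n = 59; position = n/4 = 14.75.
This falls in the class 50 to under 55: L = 50, F = 10, f = 6, h = 5.
Lower quartile ≈ 50 + ((14.75 − 10) / 6) × 5 = 53.9583

53.96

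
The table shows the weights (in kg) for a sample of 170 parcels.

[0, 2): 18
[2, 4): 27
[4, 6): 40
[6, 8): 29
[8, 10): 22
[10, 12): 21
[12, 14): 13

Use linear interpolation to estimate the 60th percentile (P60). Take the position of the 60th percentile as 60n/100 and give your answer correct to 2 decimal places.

Cumulative frequencies: 18, 45, 85, 114, 136, 157, 170
n = 170; position = 60n/100 = 102.
This falls in the class [6, 8): L = 6, F = 85, f = 29, h = 2.
60th percentile ≈ 6 + ((102 − 85) / 29) × 2 = 7.1724

7.17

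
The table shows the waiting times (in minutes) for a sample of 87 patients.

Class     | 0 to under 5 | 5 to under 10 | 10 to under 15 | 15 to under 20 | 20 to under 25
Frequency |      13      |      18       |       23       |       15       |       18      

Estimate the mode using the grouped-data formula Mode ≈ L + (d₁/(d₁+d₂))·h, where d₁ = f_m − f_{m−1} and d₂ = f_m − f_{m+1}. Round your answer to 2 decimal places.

Modal class: 10 to under 15 (highest frequency 23).
d₁ = 23 − 18 = 5, d₂ = 23 − 15 = 8
Mode ≈ 10 + (5/(5+8)) × 5 = 10 + 1.9231 = 11.9231

11.92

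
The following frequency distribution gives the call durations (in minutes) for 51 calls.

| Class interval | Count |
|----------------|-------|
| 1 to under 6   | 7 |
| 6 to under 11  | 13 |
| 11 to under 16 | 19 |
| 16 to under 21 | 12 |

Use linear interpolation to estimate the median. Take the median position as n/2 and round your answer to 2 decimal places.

Cumulative frequencies: 7, 20, 39, 51
n = 51; position = n/2 = 25.5.
This falls in the class 11 to under 16: L = 11, F = 20, f = 19, h = 5.
Median ≈ 11 + ((25.5 − 20) / 19) × 5 = 12.4474

12.45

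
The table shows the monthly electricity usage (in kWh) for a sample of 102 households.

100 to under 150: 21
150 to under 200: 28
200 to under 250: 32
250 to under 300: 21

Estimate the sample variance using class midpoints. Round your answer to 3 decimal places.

Midpoints: 125, 175, 225, 275
n = 102, Σfm = 20500, mean = 200.9804
Σfm² = 4393750
Σf(m − x̄)² = Σfm² − (Σfm)²/n = 4393750 − 20500²/102 = 273651.9608
Sample variance = 273651.9608 / 101 = 2709.4254

2709.425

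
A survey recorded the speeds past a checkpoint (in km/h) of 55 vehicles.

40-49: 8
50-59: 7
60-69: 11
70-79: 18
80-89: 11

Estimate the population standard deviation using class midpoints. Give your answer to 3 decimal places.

Midpoints: 44.5, 54.5, 64.5, 74.5, 84.5
n = 55, Σfm = 3717.5, mean = 67.5909
Σfm² = 260843.75
Σf(m − x̄)² = Σfm² − (Σfm)²/n = 260843.75 − 3717.5²/55 = 9574.5455
Population variance = 9574.5455 / 55 = 174.0826
Standard deviation = √174.0826 = 13.1940

13.194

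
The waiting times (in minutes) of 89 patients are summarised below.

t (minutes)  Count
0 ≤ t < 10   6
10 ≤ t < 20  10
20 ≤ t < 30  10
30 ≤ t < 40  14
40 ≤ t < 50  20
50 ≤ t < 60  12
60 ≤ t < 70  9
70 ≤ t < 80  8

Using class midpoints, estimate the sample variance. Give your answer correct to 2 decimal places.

394.33

Midpoints: 5, 15, 25, 35, 45, 55, 65, 75
n = 89, Σfm = 3665, mean = 41.1798
Σfm² = 185625
Σf(m − x̄)² = Σfm² − (Σfm)²/n = 185625 − 3665²/89 = 34701.1236
Sample variance = 34701.1236 / 88 = 394.3309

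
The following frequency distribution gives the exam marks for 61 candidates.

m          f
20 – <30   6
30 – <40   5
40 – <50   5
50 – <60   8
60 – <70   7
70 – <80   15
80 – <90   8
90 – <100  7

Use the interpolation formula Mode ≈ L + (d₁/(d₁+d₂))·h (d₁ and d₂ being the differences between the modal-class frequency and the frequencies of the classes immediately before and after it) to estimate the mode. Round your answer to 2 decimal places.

Modal class: 70 – <80 (highest frequency 15).
d₁ = 15 − 7 = 8, d₂ = 15 − 8 = 7
Mode ≈ 70 + (8/(8+7)) × 10 = 70 + 5.3333 = 75.3333

75.33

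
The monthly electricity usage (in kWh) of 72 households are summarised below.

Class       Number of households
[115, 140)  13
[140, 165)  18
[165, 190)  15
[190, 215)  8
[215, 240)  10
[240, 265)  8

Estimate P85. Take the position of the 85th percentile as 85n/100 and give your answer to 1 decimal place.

Cumulative frequencies: 13, 31, 46, 54, 64, 72
n = 72; position = 85n/100 = 61.2.
This falls in the class [215, 240): L = 215, F = 54, f = 10, h = 25.
85th percentile ≈ 215 + ((61.2 − 54) / 10) × 25 = 233.0000

233.0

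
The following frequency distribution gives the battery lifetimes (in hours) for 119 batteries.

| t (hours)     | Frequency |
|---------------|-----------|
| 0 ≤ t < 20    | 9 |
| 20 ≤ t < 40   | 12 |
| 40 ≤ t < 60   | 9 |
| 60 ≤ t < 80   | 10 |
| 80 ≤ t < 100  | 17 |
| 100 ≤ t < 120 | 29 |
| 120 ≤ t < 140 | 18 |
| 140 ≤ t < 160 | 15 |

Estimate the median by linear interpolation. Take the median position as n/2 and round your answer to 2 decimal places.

Cumulative frequencies: 9, 21, 30, 40, 57, 86, 104, 119
n = 119; position = n/2 = 59.5.
This falls in the class 100 ≤ t < 120: L = 100, F = 57, f = 29, h = 20.
Median ≈ 100 + ((59.5 − 57) / 29) × 20 = 101.7241

101.72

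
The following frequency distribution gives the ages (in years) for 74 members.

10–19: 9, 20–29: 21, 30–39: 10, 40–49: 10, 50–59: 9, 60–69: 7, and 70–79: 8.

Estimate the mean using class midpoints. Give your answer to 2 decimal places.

Midpoints: 14.5, 24.5, 34.5, 44.5, 54.5, 64.5, 74.5
Σfm = 9×14.5 + 21×24.5 + 10×34.5 + 10×44.5 + 9×54.5 + 7×64.5 + 8×74.5 = 2973
n = Σf = 74
Mean = 2973 / 74 = 40.1757

40.18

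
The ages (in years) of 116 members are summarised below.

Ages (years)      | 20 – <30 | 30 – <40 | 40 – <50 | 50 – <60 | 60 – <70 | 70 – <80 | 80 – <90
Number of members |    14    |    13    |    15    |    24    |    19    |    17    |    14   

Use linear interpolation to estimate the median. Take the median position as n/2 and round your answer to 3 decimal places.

Cumulative frequencies: 14, 27, 42, 66, 85, 102, 116
n = 116; position = n/2 = 58.
This falls in the class 50 – <60: L = 50, F = 42, f = 24, h = 10.
Median ≈ 50 + ((58 − 42) / 24) × 10 = 56.6667

56.667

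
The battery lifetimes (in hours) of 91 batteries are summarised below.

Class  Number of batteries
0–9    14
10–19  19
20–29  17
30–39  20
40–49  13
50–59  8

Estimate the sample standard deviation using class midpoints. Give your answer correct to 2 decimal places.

Midpoints: 4.5, 14.5, 24.5, 34.5, 44.5, 54.5
n = 91, Σfm = 2459.5, mean = 27.0275
Σfm² = 87792.75
Σf(m − x̄)² = Σfm² − (Σfm)²/n = 87792.75 − 2459.5²/91 = 21318.6813
Sample variance = 21318.6813 / 90 = 236.8742
Standard deviation = √236.8742 = 15.3907

15.39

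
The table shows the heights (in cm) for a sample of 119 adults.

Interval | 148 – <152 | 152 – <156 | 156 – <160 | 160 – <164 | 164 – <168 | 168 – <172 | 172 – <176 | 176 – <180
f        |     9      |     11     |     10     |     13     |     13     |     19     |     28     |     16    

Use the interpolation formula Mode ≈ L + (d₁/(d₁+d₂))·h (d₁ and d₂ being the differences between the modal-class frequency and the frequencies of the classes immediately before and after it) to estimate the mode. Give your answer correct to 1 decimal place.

Modal class: 172 – <176 (highest frequency 28).
d₁ = 28 − 19 = 9, d₂ = 28 − 16 = 12
Mode ≈ 172 + (9/(9+12)) × 4 = 172 + 1.7143 = 173.7143

173.7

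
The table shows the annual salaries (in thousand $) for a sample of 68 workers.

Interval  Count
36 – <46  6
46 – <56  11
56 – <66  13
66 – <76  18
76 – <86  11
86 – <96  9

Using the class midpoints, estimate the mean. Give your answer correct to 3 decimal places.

Midpoints: 41, 51, 61, 71, 81, 91
Σfm = 6×41 + 11×51 + 13×61 + 18×71 + 11×81 + 9×91 = 4588
n = Σf = 68
Mean = 4588 / 68 = 67.4706

67.471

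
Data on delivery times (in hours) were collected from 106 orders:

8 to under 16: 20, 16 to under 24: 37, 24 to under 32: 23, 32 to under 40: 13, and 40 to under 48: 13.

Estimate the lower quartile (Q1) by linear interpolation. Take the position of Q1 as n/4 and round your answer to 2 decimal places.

Cumulative frequencies: 20, 57, 80, 93, 106
n = 106; position = n/4 = 26.5.
This falls in the class 16 to under 24: L = 16, F = 20, f = 37, h = 8.
Lower quartile ≈ 16 + ((26.5 − 20) / 37) × 8 = 17.4054

17.41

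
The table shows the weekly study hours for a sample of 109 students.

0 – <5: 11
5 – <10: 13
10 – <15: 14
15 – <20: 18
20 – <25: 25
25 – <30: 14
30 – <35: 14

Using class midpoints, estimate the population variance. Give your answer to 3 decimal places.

84.303

Midpoints: 2.5, 7.5, 12.5, 17.5, 22.5, 27.5, 32.5
n = 109, Σfm = 2017.5, mean = 18.5092
Σfm² = 46531.25
Σf(m − x̄)² = Σfm² − (Σfm)²/n = 46531.25 − 2017.5²/109 = 9188.9908
Population variance = 9188.9908 / 109 = 84.3027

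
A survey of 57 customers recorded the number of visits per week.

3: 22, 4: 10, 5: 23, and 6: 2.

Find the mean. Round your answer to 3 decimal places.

Values: 3, 4, 5, 6
Σfx = 22×3 + 10×4 + 23×5 + 2×6 = 233
n = Σf = 57
Mean = 233 / 57 = 4.0877

4.088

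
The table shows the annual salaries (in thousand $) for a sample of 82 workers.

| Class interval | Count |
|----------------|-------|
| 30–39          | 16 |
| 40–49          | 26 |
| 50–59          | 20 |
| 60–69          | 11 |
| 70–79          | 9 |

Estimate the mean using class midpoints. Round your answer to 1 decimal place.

51.0

Midpoints: 34.5, 44.5, 54.5, 64.5, 74.5
Σfm = 16×34.5 + 26×44.5 + 20×54.5 + 11×64.5 + 9×74.5 = 4179
n = Σf = 82
Mean = 4179 / 82 = 50.9634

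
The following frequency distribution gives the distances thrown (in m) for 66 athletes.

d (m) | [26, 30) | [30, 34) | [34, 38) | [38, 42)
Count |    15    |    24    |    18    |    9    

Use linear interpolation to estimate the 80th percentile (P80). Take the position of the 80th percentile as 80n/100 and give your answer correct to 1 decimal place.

Cumulative frequencies: 15, 39, 57, 66
n = 66; position = 80n/100 = 52.8.
This falls in the class [34, 38): L = 34, F = 39, f = 18, h = 4.
80th percentile ≈ 34 + ((52.8 − 39) / 18) × 4 = 37.0667

37.1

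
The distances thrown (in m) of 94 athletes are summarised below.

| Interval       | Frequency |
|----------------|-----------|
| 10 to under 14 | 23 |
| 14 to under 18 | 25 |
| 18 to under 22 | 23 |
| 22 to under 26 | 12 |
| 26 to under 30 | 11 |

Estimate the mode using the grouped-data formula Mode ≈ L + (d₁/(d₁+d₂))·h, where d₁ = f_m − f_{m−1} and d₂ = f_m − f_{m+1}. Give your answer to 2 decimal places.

16.00

Modal class: 14 to under 18 (highest frequency 25).
d₁ = 25 − 23 = 2, d₂ = 25 − 23 = 2
Mode ≈ 14 + (2/(2+2)) × 4 = 14 + 2.0000 = 16.0000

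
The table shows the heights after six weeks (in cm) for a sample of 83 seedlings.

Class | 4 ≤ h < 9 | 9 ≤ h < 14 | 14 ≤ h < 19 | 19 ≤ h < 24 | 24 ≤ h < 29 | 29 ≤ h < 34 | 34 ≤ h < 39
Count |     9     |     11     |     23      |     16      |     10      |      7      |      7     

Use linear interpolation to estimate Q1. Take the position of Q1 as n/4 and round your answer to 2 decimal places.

14.16

Cumulative frequencies: 9, 20, 43, 59, 69, 76, 83
n = 83; position = n/4 = 20.75.
This falls in the class 14 ≤ h < 19: L = 14, F = 20, f = 23, h = 5.
Lower quartile ≈ 14 + ((20.75 − 20) / 23) × 5 = 14.1630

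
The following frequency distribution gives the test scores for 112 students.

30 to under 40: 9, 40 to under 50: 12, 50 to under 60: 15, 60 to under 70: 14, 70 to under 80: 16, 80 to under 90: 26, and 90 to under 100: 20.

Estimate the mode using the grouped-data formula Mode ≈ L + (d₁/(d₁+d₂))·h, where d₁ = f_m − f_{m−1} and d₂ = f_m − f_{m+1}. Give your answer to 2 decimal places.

Modal class: 80 to under 90 (highest frequency 26).
d₁ = 26 − 16 = 10, d₂ = 26 − 20 = 6
Mode ≈ 80 + (10/(10+6)) × 10 = 80 + 6.2500 = 86.2500

86.25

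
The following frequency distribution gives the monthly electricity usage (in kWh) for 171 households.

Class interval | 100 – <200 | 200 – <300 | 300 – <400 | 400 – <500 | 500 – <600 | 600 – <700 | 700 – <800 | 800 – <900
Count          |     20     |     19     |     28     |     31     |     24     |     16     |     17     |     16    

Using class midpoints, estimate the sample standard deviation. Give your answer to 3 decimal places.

Midpoints: 150, 250, 350, 450, 550, 650, 750, 850
n = 171, Σfm = 81450, mean = 476.3158
Σfm² = 46487500
Σf(m − x̄)² = Σfm² − (Σfm)²/n = 46487500 − 81450²/171 = 7691578.9474
Sample variance = 7691578.9474 / 170 = 45244.5820
Standard deviation = √45244.5820 = 212.7077

212.708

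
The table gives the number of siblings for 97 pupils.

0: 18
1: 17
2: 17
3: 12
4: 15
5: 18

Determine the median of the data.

2

Cumulative frequencies: 18, 35, 52, 64, 79, 97
n = 97, so the median is the value in position (n+1)/2 = 49.
Position 49 falls at value 2.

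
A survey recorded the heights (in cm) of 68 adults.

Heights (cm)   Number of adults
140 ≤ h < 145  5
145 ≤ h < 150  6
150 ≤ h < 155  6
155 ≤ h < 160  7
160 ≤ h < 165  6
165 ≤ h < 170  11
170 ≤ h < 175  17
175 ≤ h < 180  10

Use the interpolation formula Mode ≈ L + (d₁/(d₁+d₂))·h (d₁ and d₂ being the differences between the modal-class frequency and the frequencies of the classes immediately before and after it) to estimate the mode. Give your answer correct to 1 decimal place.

Modal class: 170 ≤ h < 175 (highest frequency 17).
d₁ = 17 − 11 = 6, d₂ = 17 − 10 = 7
Mode ≈ 170 + (6/(6+7)) × 5 = 170 + 2.3077 = 172.3077

172.3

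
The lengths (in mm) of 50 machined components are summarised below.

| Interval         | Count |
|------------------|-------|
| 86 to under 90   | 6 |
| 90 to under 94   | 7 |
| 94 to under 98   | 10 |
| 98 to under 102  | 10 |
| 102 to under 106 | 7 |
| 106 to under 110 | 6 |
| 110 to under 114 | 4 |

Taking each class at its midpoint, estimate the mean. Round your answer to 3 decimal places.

Midpoints: 88, 92, 96, 100, 104, 108, 112
Σfm = 6×88 + 7×92 + 10×96 + 10×100 + 7×104 + 6×108 + 4×112 = 4956
n = Σf = 50
Mean = 4956 / 50 = 99.1200

99.120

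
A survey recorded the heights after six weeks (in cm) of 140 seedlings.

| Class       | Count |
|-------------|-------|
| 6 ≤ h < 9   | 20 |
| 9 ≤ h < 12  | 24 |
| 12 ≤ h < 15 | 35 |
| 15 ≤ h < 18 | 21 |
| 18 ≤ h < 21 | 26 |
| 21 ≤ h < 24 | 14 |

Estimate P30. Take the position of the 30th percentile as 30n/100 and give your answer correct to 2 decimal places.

Cumulative frequencies: 20, 44, 79, 100, 126, 140
n = 140; position = 30n/100 = 42.
This falls in the class 9 ≤ h < 12: L = 9, F = 20, f = 24, h = 3.
30th percentile ≈ 9 + ((42 − 20) / 24) × 3 = 11.7500

11.75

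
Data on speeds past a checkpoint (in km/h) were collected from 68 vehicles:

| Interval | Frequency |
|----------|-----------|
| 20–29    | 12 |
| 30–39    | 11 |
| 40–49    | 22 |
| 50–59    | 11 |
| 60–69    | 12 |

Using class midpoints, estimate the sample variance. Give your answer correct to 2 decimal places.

Midpoints: 24.5, 34.5, 44.5, 54.5, 64.5
n = 68, Σfm = 3026, mean = 44.5000
Σfm² = 146457
Σf(m − x̄)² = Σfm² − (Σfm)²/n = 146457 − 3026²/68 = 11800.0000
Sample variance = 11800.0000 / 67 = 176.1194

176.12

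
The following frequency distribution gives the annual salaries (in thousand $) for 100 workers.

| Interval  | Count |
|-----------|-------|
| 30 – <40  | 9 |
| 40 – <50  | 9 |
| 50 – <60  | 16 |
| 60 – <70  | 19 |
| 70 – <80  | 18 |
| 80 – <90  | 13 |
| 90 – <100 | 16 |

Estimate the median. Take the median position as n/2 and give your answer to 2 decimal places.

68.42

Cumulative frequencies: 9, 18, 34, 53, 71, 84, 100
n = 100; position = n/2 = 50.
This falls in the class 60 – <70: L = 60, F = 34, f = 19, h = 10.
Median ≈ 60 + ((50 − 34) / 19) × 10 = 68.4211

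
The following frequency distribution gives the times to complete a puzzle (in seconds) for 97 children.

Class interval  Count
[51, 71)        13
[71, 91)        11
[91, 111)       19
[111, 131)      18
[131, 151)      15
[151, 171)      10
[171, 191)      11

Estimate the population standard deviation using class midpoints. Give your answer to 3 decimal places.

37.030

Midpoints: 61, 81, 101, 121, 141, 161, 181
n = 97, Σfm = 11497, mean = 118.5258
Σfm² = 1495697
Σf(m − x̄)² = Σfm² − (Σfm)²/n = 1495697 − 11497²/97 = 133006.1856
Population variance = 133006.1856 / 97 = 1371.1978
Standard deviation = √1371.1978 = 37.0297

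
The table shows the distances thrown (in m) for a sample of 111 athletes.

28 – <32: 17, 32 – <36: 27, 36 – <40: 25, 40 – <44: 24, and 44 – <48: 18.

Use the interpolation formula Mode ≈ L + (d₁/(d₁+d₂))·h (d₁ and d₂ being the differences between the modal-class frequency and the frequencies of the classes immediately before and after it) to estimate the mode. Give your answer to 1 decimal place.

35.3

Modal class: 32 – <36 (highest frequency 27).
d₁ = 27 − 17 = 10, d₂ = 27 − 25 = 2
Mode ≈ 32 + (10/(10+2)) × 4 = 32 + 3.3333 = 35.3333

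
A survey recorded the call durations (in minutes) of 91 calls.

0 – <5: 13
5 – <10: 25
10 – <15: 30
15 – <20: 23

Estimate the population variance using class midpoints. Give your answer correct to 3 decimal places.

25.106

Midpoints: 2.5, 7.5, 12.5, 17.5
n = 91, Σfm = 997.5, mean = 10.9615
Σfm² = 13218.75
Σf(m − x̄)² = Σfm² − (Σfm)²/n = 13218.75 − 997.5²/91 = 2284.6154
Population variance = 2284.6154 / 91 = 25.1057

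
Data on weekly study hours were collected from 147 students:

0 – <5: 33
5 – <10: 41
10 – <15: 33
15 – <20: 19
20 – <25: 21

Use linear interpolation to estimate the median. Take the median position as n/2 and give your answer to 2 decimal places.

Cumulative frequencies: 33, 74, 107, 126, 147
n = 147; position = n/2 = 73.5.
This falls in the class 5 – <10: L = 5, F = 33, f = 41, h = 5.
Median ≈ 5 + ((73.5 − 33) / 41) × 5 = 9.9390

9.94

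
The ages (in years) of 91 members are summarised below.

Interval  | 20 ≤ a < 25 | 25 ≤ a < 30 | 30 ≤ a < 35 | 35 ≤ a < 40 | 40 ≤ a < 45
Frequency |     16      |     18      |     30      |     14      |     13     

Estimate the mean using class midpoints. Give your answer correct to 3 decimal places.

Midpoints: 22.5, 27.5, 32.5, 37.5, 42.5
Σfm = 16×22.5 + 18×27.5 + 30×32.5 + 14×37.5 + 13×42.5 = 2907.5
n = Σf = 91
Mean = 2907.5 / 91 = 31.9505

31.951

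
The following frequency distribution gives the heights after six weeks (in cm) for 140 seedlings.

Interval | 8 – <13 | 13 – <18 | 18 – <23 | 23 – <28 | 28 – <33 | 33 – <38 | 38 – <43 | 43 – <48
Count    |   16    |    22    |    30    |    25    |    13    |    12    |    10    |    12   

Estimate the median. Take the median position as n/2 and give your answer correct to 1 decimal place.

Cumulative frequencies: 16, 38, 68, 93, 106, 118, 128, 140
n = 140; position = n/2 = 70.
This falls in the class 23 – <28: L = 23, F = 68, f = 25, h = 5.
Median ≈ 23 + ((70 − 68) / 25) × 5 = 23.4000

23.4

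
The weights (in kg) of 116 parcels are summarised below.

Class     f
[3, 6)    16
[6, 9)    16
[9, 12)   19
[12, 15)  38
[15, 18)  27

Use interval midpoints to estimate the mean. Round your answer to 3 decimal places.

Midpoints: 4.5, 7.5, 10.5, 13.5, 16.5
Σfm = 16×4.5 + 16×7.5 + 19×10.5 + 38×13.5 + 27×16.5 = 1350
n = Σf = 116
Mean = 1350 / 116 = 11.6379

11.638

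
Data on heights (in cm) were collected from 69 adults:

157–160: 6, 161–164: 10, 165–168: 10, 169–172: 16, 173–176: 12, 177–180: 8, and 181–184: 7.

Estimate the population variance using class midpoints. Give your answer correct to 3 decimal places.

Midpoints: 158.5, 162.5, 166.5, 170.5, 174.5, 178.5, 182.5
n = 69, Σfm = 11768.5, mean = 170.5580
Σfm² = 2010587.25
Σf(m − x̄)² = Σfm² − (Σfm)²/n = 2010587.25 − 11768.5²/69 = 3375.7681
Population variance = 3375.7681 / 69 = 48.9242

48.924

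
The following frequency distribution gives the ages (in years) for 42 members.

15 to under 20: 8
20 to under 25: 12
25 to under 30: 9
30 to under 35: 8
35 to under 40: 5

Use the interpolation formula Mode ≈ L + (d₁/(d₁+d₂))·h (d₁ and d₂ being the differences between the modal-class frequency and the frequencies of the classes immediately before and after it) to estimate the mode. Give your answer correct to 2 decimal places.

Modal class: 20 to under 25 (highest frequency 12).
d₁ = 12 − 8 = 4, d₂ = 12 − 9 = 3
Mode ≈ 20 + (4/(4+3)) × 5 = 20 + 2.8571 = 22.8571

22.86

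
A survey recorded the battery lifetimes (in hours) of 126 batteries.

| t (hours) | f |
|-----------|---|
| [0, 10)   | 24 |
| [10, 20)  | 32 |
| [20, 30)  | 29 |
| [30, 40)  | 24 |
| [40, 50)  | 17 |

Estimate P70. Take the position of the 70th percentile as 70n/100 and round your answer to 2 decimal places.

31.33

Cumulative frequencies: 24, 56, 85, 109, 126
n = 126; position = 70n/100 = 88.2.
This falls in the class [30, 40): L = 30, F = 85, f = 24, h = 10.
70th percentile ≈ 30 + ((88.2 − 85) / 24) × 10 = 31.3333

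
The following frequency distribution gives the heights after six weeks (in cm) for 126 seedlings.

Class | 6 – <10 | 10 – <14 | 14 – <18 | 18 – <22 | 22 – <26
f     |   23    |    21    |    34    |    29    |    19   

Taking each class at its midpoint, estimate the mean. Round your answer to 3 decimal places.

Midpoints: 8, 12, 16, 20, 24
Σfm = 23×8 + 21×12 + 34×16 + 29×20 + 19×24 = 2016
n = Σf = 126
Mean = 2016 / 126 = 16.0000

16.000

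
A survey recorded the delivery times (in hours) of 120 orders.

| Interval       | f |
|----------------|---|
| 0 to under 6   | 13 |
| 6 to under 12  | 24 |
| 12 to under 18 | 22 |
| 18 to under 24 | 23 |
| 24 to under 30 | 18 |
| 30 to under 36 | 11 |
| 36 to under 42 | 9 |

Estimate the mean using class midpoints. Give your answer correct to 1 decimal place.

Midpoints: 3, 9, 15, 21, 27, 33, 39
Σfm = 13×3 + 24×9 + 22×15 + 23×21 + 18×27 + 11×33 + 9×39 = 2268
n = Σf = 120
Mean = 2268 / 120 = 18.9000

18.9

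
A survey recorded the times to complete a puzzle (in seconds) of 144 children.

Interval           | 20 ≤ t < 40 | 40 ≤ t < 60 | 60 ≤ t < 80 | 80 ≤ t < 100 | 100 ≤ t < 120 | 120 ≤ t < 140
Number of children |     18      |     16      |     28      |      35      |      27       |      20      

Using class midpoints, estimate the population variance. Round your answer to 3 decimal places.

960.166

Midpoints: 30, 50, 70, 90, 110, 130
n = 144, Σfm = 12020, mean = 83.4722
Σfm² = 1141600
Σf(m − x̄)² = Σfm² − (Σfm)²/n = 1141600 − 12020²/144 = 138263.8889
Population variance = 138263.8889 / 144 = 960.1659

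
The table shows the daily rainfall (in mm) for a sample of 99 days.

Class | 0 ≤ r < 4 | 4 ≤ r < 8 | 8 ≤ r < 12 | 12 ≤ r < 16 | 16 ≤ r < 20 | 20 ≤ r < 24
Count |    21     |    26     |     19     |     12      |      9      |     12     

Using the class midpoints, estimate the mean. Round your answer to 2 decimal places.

Midpoints: 2, 6, 10, 14, 18, 22
Σfm = 21×2 + 26×6 + 19×10 + 12×14 + 9×18 + 12×22 = 982
n = Σf = 99
Mean = 982 / 99 = 9.9192

9.92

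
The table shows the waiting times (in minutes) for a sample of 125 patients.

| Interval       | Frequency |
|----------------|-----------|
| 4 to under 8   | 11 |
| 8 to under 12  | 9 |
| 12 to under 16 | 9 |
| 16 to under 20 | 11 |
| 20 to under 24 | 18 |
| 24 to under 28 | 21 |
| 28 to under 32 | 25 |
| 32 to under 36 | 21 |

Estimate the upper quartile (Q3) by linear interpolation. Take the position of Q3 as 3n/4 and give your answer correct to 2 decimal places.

30.36

Cumulative frequencies: 11, 20, 29, 40, 58, 79, 104, 125
n = 125; position = 3n/4 = 93.75.
This falls in the class 28 to under 32: L = 28, F = 79, f = 25, h = 4.
Upper quartile ≈ 28 + ((93.75 − 79) / 25) × 4 = 30.3600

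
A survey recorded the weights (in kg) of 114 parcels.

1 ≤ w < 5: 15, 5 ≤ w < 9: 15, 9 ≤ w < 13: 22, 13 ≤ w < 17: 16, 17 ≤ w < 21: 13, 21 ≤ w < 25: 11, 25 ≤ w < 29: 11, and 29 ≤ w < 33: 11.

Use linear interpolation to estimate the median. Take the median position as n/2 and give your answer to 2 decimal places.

Cumulative frequencies: 15, 30, 52, 68, 81, 92, 103, 114
n = 114; position = n/2 = 57.
This falls in the class 13 ≤ w < 17: L = 13, F = 52, f = 16, h = 4.
Median ≈ 13 + ((57 − 52) / 16) × 4 = 14.2500

14.25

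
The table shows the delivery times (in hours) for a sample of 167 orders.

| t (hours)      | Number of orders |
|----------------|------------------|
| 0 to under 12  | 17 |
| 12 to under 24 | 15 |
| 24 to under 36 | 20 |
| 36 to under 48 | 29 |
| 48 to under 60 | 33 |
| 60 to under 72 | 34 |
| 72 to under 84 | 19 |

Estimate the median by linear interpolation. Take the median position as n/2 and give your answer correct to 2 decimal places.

Cumulative frequencies: 17, 32, 52, 81, 114, 148, 167
n = 167; position = n/2 = 83.5.
This falls in the class 48 to under 60: L = 48, F = 81, f = 33, h = 12.
Median ≈ 48 + ((83.5 − 81) / 33) × 12 = 48.9091

48.91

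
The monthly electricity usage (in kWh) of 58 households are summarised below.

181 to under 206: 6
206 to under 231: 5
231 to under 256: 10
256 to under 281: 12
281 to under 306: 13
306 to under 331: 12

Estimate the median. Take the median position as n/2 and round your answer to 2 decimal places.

Cumulative frequencies: 6, 11, 21, 33, 46, 58
n = 58; position = n/2 = 29.
This falls in the class 256 to under 281: L = 256, F = 21, f = 12, h = 25.
Median ≈ 256 + ((29 − 21) / 12) × 25 = 272.6667

272.67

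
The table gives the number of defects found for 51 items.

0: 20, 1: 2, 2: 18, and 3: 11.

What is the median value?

2

Cumulative frequencies: 20, 22, 40, 51
n = 51, so the median is the value in position (n+1)/2 = 26.
Position 26 falls at value 2.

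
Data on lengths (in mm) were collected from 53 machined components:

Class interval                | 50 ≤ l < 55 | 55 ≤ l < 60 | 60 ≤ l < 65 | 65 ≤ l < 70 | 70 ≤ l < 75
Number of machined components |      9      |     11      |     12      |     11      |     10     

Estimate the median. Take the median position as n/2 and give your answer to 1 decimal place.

Cumulative frequencies: 9, 20, 32, 43, 53
n = 53; position = n/2 = 26.5.
This falls in the class 60 ≤ l < 65: L = 60, F = 20, f = 12, h = 5.
Median ≈ 60 + ((26.5 − 20) / 12) × 5 = 62.7083

62.7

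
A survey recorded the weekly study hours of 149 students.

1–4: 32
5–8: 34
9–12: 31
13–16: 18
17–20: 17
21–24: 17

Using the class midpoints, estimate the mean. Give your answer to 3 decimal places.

Midpoints: 2.5, 6.5, 10.5, 14.5, 18.5, 22.5
Σfm = 32×2.5 + 34×6.5 + 31×10.5 + 18×14.5 + 17×18.5 + 17×22.5 = 1584.5
n = Σf = 149
Mean = 1584.5 / 149 = 10.6342

10.634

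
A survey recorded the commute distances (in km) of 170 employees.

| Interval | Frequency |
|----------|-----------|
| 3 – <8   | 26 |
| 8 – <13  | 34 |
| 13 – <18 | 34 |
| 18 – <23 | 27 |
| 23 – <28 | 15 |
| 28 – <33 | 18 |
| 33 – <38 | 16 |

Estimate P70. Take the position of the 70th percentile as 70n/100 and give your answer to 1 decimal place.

22.6

Cumulative frequencies: 26, 60, 94, 121, 136, 154, 170
n = 170; position = 70n/100 = 119.
This falls in the class 18 – <23: L = 18, F = 94, f = 27, h = 5.
70th percentile ≈ 18 + ((119 − 94) / 27) × 5 = 22.6296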